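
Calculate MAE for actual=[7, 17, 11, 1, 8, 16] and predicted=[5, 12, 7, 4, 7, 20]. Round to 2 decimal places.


Absolute errors: [2, 5, 4, 3, 1, 4]
Sum of absolute errors = 19
MAE = 19 / 6 = 3.17

3.17


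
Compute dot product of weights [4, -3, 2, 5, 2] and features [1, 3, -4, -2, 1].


Element-wise products:
4 * 1 = 4
-3 * 3 = -9
2 * -4 = -8
5 * -2 = -10
2 * 1 = 2
Sum = 4 + -9 + -8 + -10 + 2
= -21

-21


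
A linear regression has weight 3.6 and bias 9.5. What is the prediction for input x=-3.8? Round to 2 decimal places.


y = 3.6 * -3.8 + (9.5)
= -13.68 + (9.5)
= -4.18

-4.18


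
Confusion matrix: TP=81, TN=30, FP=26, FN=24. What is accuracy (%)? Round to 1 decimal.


Accuracy = (TP + TN) / (TP + TN + FP + FN) * 100
= (81 + 30) / (81 + 30 + 26 + 24)
= 111 / 161
= 0.6894
= 68.9%

68.9


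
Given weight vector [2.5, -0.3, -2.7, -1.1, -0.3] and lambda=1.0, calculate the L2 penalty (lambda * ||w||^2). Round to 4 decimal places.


Squaring each weight:
2.5^2 = 6.25
(-0.3)^2 = 0.09
(-2.7)^2 = 7.29
(-1.1)^2 = 1.21
(-0.3)^2 = 0.09
Sum of squares = 14.93
Penalty = 1.0 * 14.93 = 14.9300

14.9300


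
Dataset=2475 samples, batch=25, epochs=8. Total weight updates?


Iterations per epoch = 2475 / 25 = 99
Total updates = iterations_per_epoch * epochs
= 99 * 8
= 792

792


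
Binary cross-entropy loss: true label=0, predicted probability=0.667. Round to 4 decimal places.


For y=0: Loss = -log(1-p)
= -log(1 - 0.667)
= -log(0.333)
= -(-1.0996)
= 1.0996

1.0996


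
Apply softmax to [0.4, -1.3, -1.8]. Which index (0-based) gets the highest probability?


Softmax is a monotonic transformation, so it preserves the argmax.
We need to find the index of the maximum logit.
Index 0: 0.4
Index 1: -1.3
Index 2: -1.8
Maximum logit = 0.4 at index 0

0


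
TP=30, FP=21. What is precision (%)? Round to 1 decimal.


Precision = TP / (TP + FP) * 100
= 30 / (30 + 21)
= 30 / 51
= 0.5882
= 58.8%

58.8


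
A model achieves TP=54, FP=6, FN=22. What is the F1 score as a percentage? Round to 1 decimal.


Precision = TP / (TP + FP) = 54 / 60 = 0.9
Recall = TP / (TP + FN) = 54 / 76 = 0.7105
F1 = 2 * P * R / (P + R)
= 2 * 0.9 * 0.7105 / (0.9 + 0.7105)
= 1.2789 / 1.6105
= 0.7941
As percentage: 79.4%

79.4


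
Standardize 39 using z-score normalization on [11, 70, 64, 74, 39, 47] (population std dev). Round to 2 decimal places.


Mean = (11 + 70 + 64 + 74 + 39 + 47) / 6 = 50.8333
Variance = sum((x_i - mean)^2) / n = 469.8056
Std = sqrt(469.8056) = 21.675
Z = (x - mean) / std
= (39 - 50.8333) / 21.675
= -11.8333 / 21.675
= -0.55

-0.55


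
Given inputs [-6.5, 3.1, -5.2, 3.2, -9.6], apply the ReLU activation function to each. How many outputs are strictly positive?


ReLU(x) = max(0, x) for each element:
ReLU(-6.5) = 0
ReLU(3.1) = 3.1
ReLU(-5.2) = 0
ReLU(3.2) = 3.2
ReLU(-9.6) = 0
Active neurons (>0): 2

2


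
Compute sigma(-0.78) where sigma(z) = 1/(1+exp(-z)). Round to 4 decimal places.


sigmoid(z) = 1 / (1 + exp(-z))
exp(-(-0.78)) = exp(0.78) = 2.1815
1 + 2.1815 = 3.1815
1 / 3.1815 = 0.3143

0.3143


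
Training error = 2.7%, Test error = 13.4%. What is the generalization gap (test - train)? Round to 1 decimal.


Generalization gap = test_error - train_error
= 13.4 - 2.7
= 10.7%
A large gap suggests overfitting.

10.7


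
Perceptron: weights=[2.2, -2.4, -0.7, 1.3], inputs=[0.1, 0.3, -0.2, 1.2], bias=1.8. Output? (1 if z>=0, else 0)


z = w . x + b
= 2.2*0.1 + -2.4*0.3 + -0.7*-0.2 + 1.3*1.2 + 1.8
= 0.22 + -0.72 + 0.14 + 1.56 + 1.8
= 1.2 + 1.8
= 3.0
Since z = 3.0 >= 0, output = 1

1


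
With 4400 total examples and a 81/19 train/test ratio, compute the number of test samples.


Train samples = 4400 * 81% = 3564
Test samples = 4400 - 3564
= 836

836


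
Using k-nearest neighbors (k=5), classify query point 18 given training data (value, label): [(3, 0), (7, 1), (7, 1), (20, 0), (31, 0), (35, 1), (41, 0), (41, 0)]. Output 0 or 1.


Distances from query 18:
Point 20 (class 0): distance = 2
Point 7 (class 1): distance = 11
Point 7 (class 1): distance = 11
Point 31 (class 0): distance = 13
Point 3 (class 0): distance = 15
K=5 nearest neighbors: classes = [0, 1, 1, 0, 0]
Votes for class 1: 2 / 5
Majority vote => class 0

0


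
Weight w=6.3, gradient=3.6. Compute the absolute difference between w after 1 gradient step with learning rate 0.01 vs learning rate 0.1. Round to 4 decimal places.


With lr=0.01: w_new = 6.3 - 0.01 * 3.6 = 6.264
With lr=0.1: w_new = 6.3 - 0.1 * 3.6 = 5.94
Absolute difference = |6.264 - 5.94|
= 0.3240

0.3240


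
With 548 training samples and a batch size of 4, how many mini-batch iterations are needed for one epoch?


Iterations per epoch = dataset_size / batch_size
= 548 / 4
= 137

137


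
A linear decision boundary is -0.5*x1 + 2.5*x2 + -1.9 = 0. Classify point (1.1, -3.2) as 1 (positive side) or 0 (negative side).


Compute -0.5 * 1.1 + 2.5 * -3.2 + -1.9
= -0.55 + -8.0 + -1.9
= -10.45
Since -10.45 < 0, the point is on the negative side.

0


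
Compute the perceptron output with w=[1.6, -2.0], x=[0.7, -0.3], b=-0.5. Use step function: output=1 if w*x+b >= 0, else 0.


z = w . x + b
= 1.6*0.7 + -2.0*-0.3 + -0.5
= 1.12 + 0.6 + -0.5
= 1.72 + -0.5
= 1.22
Since z = 1.22 >= 0, output = 1

1


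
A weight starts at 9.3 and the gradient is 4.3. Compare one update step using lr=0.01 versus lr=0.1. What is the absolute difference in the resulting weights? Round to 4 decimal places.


With lr=0.01: w_new = 9.3 - 0.01 * 4.3 = 9.257
With lr=0.1: w_new = 9.3 - 0.1 * 4.3 = 8.87
Absolute difference = |9.257 - 8.87|
= 0.3870

0.3870


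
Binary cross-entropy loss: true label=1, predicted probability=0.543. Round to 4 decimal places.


For y=1: Loss = -log(p)
= -log(0.543)
= -(-0.6106)
= 0.6106

0.6106


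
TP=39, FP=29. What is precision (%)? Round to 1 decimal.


Precision = TP / (TP + FP) * 100
= 39 / (39 + 29)
= 39 / 68
= 0.5735
= 57.4%

57.4


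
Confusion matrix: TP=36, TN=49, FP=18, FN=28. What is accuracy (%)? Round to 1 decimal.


Accuracy = (TP + TN) / (TP + TN + FP + FN) * 100
= (36 + 49) / (36 + 49 + 18 + 28)
= 85 / 131
= 0.6489
= 64.9%

64.9


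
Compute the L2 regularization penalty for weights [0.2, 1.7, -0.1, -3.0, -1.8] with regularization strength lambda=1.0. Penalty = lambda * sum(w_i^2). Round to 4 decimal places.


Squaring each weight:
0.2^2 = 0.04
1.7^2 = 2.89
(-0.1)^2 = 0.01
(-3.0)^2 = 9.0
(-1.8)^2 = 3.24
Sum of squares = 15.18
Penalty = 1.0 * 15.18 = 15.1800

15.1800


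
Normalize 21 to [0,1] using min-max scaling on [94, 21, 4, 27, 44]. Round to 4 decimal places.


Min = 4, Max = 94
Range = 94 - 4 = 90
Scaled = (x - min) / (max - min)
= (21 - 4) / 90
= 17 / 90
= 0.1889

0.1889


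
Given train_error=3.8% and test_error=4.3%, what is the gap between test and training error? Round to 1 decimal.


Generalization gap = test_error - train_error
= 4.3 - 3.8
= 0.5%
A small gap suggests good generalization.

0.5


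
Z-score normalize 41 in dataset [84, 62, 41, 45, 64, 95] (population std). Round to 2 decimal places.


Mean = (84 + 62 + 41 + 45 + 64 + 95) / 6 = 65.1667
Variance = sum((x_i - mean)^2) / n = 374.4722
Std = sqrt(374.4722) = 19.3513
Z = (x - mean) / std
= (41 - 65.1667) / 19.3513
= -24.1667 / 19.3513
= -1.25

-1.25


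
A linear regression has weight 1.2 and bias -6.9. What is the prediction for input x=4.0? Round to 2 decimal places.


y = 1.2 * 4.0 + (-6.9)
= 4.8 + (-6.9)
= -2.10

-2.10


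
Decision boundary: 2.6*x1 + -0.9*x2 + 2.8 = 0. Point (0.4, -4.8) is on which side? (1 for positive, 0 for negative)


Compute 2.6 * 0.4 + -0.9 * -4.8 + 2.8
= 1.04 + 4.32 + 2.8
= 8.16
Since 8.16 >= 0, the point is on the positive side.

1


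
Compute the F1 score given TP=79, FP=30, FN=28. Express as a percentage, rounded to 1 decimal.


Precision = TP / (TP + FP) = 79 / 109 = 0.7248
Recall = TP / (TP + FN) = 79 / 107 = 0.7383
F1 = 2 * P * R / (P + R)
= 2 * 0.7248 * 0.7383 / (0.7248 + 0.7383)
= 1.0702 / 1.4631
= 0.7315
As percentage: 73.1%

73.1


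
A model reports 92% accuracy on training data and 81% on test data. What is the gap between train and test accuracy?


Gap = train_accuracy - test_accuracy
= 92 - 81
= 11%
This gap suggests the model is overfitting.

11


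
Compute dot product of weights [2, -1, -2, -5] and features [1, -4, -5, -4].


Element-wise products:
2 * 1 = 2
-1 * -4 = 4
-2 * -5 = 10
-5 * -4 = 20
Sum = 2 + 4 + 10 + 20
= 36

36


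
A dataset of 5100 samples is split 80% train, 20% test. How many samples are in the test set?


Train samples = 5100 * 80% = 4080
Test samples = 5100 - 4080
= 1020

1020


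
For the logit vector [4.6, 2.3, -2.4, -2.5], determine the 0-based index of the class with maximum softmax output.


Softmax is a monotonic transformation, so it preserves the argmax.
We need to find the index of the maximum logit.
Index 0: 4.6
Index 1: 2.3
Index 2: -2.4
Index 3: -2.5
Maximum logit = 4.6 at index 0

0


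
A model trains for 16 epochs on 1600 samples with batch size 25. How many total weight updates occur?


Iterations per epoch = 1600 / 25 = 64
Total updates = iterations_per_epoch * epochs
= 64 * 16
= 1024

1024


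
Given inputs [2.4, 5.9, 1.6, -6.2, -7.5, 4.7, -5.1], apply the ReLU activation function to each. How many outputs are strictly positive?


ReLU(x) = max(0, x) for each element:
ReLU(2.4) = 2.4
ReLU(5.9) = 5.9
ReLU(1.6) = 1.6
ReLU(-6.2) = 0
ReLU(-7.5) = 0
ReLU(4.7) = 4.7
ReLU(-5.1) = 0
Active neurons (>0): 4

4


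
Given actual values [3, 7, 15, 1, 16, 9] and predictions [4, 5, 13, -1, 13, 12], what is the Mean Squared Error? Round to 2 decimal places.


Differences: [-1, 2, 2, 2, 3, -3]
Squared errors: [1, 4, 4, 4, 9, 9]
Sum of squared errors = 31
MSE = 31 / 6 = 5.17

5.17


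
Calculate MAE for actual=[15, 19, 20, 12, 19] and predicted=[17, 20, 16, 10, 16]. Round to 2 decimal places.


Absolute errors: [2, 1, 4, 2, 3]
Sum of absolute errors = 12
MAE = 12 / 5 = 2.40

2.40


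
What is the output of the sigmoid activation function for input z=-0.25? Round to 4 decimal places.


sigmoid(z) = 1 / (1 + exp(-z))
exp(-(-0.25)) = exp(0.25) = 1.284
1 + 1.284 = 2.284
1 / 2.284 = 0.4378

0.4378


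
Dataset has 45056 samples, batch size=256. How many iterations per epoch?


Iterations per epoch = dataset_size / batch_size
= 45056 / 256
= 176

176


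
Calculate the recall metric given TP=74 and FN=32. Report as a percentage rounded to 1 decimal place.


Recall = TP / (TP + FN) * 100
= 74 / (74 + 32)
= 74 / 106
= 0.6981
= 69.8%

69.8


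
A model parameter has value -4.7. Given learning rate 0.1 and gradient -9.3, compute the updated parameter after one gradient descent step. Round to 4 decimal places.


w_new = w_old - lr * gradient
= -4.7 - 0.1 * -9.3
= -4.7 - (-0.93)
= -3.7700

-3.7700


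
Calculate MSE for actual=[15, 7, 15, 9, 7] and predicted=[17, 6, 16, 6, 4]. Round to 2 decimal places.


Differences: [-2, 1, -1, 3, 3]
Squared errors: [4, 1, 1, 9, 9]
Sum of squared errors = 24
MSE = 24 / 5 = 4.80

4.80


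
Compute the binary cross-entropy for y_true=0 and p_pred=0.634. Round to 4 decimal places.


For y=0: Loss = -log(1-p)
= -log(1 - 0.634)
= -log(0.366)
= -(-1.0051)
= 1.0051

1.0051


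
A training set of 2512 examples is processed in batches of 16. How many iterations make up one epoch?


Iterations per epoch = dataset_size / batch_size
= 2512 / 16
= 157

157


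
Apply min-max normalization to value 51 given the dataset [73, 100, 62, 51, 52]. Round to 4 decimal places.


Min = 51, Max = 100
Range = 100 - 51 = 49
Scaled = (x - min) / (max - min)
= (51 - 51) / 49
= 0 / 49
= 0.0000

0.0000


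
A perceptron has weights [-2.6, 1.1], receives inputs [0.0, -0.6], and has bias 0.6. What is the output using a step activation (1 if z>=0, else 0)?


z = w . x + b
= -2.6*0.0 + 1.1*-0.6 + 0.6
= -0.0 + -0.66 + 0.6
= -0.66 + 0.6
= -0.06
Since z = -0.06 < 0, output = 0

0


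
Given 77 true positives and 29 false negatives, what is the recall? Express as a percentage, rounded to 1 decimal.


Recall = TP / (TP + FN) * 100
= 77 / (77 + 29)
= 77 / 106
= 0.7264
= 72.6%

72.6


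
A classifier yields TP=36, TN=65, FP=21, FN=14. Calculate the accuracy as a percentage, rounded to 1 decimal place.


Accuracy = (TP + TN) / (TP + TN + FP + FN) * 100
= (36 + 65) / (36 + 65 + 21 + 14)
= 101 / 136
= 0.7426
= 74.3%

74.3


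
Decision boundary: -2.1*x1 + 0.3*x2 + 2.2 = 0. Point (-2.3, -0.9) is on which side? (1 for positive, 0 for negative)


Compute -2.1 * -2.3 + 0.3 * -0.9 + 2.2
= 4.83 + -0.27 + 2.2
= 6.76
Since 6.76 >= 0, the point is on the positive side.

1


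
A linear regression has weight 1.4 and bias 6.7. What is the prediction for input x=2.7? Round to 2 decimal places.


y = 1.4 * 2.7 + (6.7)
= 3.78 + (6.7)
= 10.48

10.48


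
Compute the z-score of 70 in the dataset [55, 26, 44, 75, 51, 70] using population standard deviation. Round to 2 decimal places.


Mean = (55 + 26 + 44 + 75 + 51 + 70) / 6 = 53.5
Variance = sum((x_i - mean)^2) / n = 264.9167
Std = sqrt(264.9167) = 16.2763
Z = (x - mean) / std
= (70 - 53.5) / 16.2763
= 16.5 / 16.2763
= 1.01

1.01


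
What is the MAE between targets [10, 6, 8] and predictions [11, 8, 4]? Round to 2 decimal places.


Absolute errors: [1, 2, 4]
Sum of absolute errors = 7
MAE = 7 / 3 = 2.33

2.33


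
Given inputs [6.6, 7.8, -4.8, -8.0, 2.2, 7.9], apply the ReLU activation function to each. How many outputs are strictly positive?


ReLU(x) = max(0, x) for each element:
ReLU(6.6) = 6.6
ReLU(7.8) = 7.8
ReLU(-4.8) = 0
ReLU(-8.0) = 0
ReLU(2.2) = 2.2
ReLU(7.9) = 7.9
Active neurons (>0): 4

4


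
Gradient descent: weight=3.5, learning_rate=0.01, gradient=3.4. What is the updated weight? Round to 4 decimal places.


w_new = w_old - lr * gradient
= 3.5 - 0.01 * 3.4
= 3.5 - (0.034)
= 3.4660

3.4660


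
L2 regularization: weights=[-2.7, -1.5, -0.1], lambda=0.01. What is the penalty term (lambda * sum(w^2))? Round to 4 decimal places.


Squaring each weight:
(-2.7)^2 = 7.29
(-1.5)^2 = 2.25
(-0.1)^2 = 0.01
Sum of squares = 9.55
Penalty = 0.01 * 9.55 = 0.0955

0.0955


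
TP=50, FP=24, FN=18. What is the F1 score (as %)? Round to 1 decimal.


Precision = TP / (TP + FP) = 50 / 74 = 0.6757
Recall = TP / (TP + FN) = 50 / 68 = 0.7353
F1 = 2 * P * R / (P + R)
= 2 * 0.6757 * 0.7353 / (0.6757 + 0.7353)
= 0.9936 / 1.411
= 0.7042
As percentage: 70.4%

70.4


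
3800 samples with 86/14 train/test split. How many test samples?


Train samples = 3800 * 86% = 3268
Test samples = 3800 - 3268
= 532

532


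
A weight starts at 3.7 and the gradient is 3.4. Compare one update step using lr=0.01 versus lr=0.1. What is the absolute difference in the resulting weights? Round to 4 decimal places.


With lr=0.01: w_new = 3.7 - 0.01 * 3.4 = 3.666
With lr=0.1: w_new = 3.7 - 0.1 * 3.4 = 3.36
Absolute difference = |3.666 - 3.36|
= 0.3060

0.3060


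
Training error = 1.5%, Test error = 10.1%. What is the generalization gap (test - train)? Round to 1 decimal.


Generalization gap = test_error - train_error
= 10.1 - 1.5
= 8.6%
A moderate gap.

8.6


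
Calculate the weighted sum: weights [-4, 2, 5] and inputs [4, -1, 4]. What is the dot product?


Element-wise products:
-4 * 4 = -16
2 * -1 = -2
5 * 4 = 20
Sum = -16 + -2 + 20
= 2

2


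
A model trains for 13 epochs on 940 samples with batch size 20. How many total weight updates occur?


Iterations per epoch = 940 / 20 = 47
Total updates = iterations_per_epoch * epochs
= 47 * 13
= 611

611


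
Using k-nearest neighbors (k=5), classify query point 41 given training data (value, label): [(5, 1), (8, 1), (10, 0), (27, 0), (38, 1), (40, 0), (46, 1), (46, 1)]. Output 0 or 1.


Distances from query 41:
Point 40 (class 0): distance = 1
Point 38 (class 1): distance = 3
Point 46 (class 1): distance = 5
Point 46 (class 1): distance = 5
Point 27 (class 0): distance = 14
K=5 nearest neighbors: classes = [0, 1, 1, 1, 0]
Votes for class 1: 3 / 5
Majority vote => class 1

1


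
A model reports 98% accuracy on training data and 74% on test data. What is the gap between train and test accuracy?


Gap = train_accuracy - test_accuracy
= 98 - 74
= 24%
This large gap strongly indicates overfitting.

24


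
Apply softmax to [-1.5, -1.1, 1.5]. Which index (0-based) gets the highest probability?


Softmax is a monotonic transformation, so it preserves the argmax.
We need to find the index of the maximum logit.
Index 0: -1.5
Index 1: -1.1
Index 2: 1.5
Maximum logit = 1.5 at index 2

2


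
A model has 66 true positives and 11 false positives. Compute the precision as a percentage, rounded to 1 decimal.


Precision = TP / (TP + FP) * 100
= 66 / (66 + 11)
= 66 / 77
= 0.8571
= 85.7%

85.7


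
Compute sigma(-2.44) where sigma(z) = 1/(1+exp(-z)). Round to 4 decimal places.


sigmoid(z) = 1 / (1 + exp(-z))
exp(-(-2.44)) = exp(2.44) = 11.473
1 + 11.473 = 12.473
1 / 12.473 = 0.0802

0.0802


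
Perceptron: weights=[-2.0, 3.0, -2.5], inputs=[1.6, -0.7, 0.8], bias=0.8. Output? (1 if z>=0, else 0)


z = w . x + b
= -2.0*1.6 + 3.0*-0.7 + -2.5*0.8 + 0.8
= -3.2 + -2.1 + -2.0 + 0.8
= -7.3 + 0.8
= -6.5
Since z = -6.5 < 0, output = 0

0


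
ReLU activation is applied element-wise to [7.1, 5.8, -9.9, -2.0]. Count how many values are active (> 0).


ReLU(x) = max(0, x) for each element:
ReLU(7.1) = 7.1
ReLU(5.8) = 5.8
ReLU(-9.9) = 0
ReLU(-2.0) = 0
Active neurons (>0): 2

2


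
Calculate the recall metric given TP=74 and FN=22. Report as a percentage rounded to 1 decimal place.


Recall = TP / (TP + FN) * 100
= 74 / (74 + 22)
= 74 / 96
= 0.7708
= 77.1%

77.1


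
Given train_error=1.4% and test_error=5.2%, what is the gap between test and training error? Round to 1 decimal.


Generalization gap = test_error - train_error
= 5.2 - 1.4
= 3.8%
A moderate gap.

3.8


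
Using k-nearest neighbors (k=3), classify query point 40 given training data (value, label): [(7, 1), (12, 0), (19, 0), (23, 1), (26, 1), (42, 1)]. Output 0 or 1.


Distances from query 40:
Point 42 (class 1): distance = 2
Point 26 (class 1): distance = 14
Point 23 (class 1): distance = 17
K=3 nearest neighbors: classes = [1, 1, 1]
Votes for class 1: 3 / 3
Majority vote => class 1

1


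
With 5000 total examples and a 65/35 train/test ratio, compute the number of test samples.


Train samples = 5000 * 65% = 3250
Test samples = 5000 - 3250
= 1750

1750


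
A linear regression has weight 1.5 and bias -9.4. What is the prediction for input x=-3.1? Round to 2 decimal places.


y = 1.5 * -3.1 + (-9.4)
= -4.65 + (-9.4)
= -14.05

-14.05


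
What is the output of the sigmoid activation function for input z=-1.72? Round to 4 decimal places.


sigmoid(z) = 1 / (1 + exp(-z))
exp(-(-1.72)) = exp(1.72) = 5.5845
1 + 5.5845 = 6.5845
1 / 6.5845 = 0.1519

0.1519


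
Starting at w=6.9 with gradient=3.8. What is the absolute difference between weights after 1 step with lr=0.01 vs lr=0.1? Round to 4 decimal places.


With lr=0.01: w_new = 6.9 - 0.01 * 3.8 = 6.862
With lr=0.1: w_new = 6.9 - 0.1 * 3.8 = 6.52
Absolute difference = |6.862 - 6.52|
= 0.3420

0.3420


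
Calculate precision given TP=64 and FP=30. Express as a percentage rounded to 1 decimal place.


Precision = TP / (TP + FP) * 100
= 64 / (64 + 30)
= 64 / 94
= 0.6809
= 68.1%

68.1


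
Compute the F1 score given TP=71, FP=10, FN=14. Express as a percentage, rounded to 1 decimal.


Precision = TP / (TP + FP) = 71 / 81 = 0.8765
Recall = TP / (TP + FN) = 71 / 85 = 0.8353
F1 = 2 * P * R / (P + R)
= 2 * 0.8765 * 0.8353 / (0.8765 + 0.8353)
= 1.4643 / 1.7118
= 0.8554
As percentage: 85.5%

85.5


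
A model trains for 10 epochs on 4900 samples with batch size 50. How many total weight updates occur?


Iterations per epoch = 4900 / 50 = 98
Total updates = iterations_per_epoch * epochs
= 98 * 10
= 980

980


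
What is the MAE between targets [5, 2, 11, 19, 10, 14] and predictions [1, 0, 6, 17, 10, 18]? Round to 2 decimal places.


Absolute errors: [4, 2, 5, 2, 0, 4]
Sum of absolute errors = 17
MAE = 17 / 6 = 2.83

2.83


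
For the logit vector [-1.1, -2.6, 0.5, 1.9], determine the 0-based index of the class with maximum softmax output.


Softmax is a monotonic transformation, so it preserves the argmax.
We need to find the index of the maximum logit.
Index 0: -1.1
Index 1: -2.6
Index 2: 0.5
Index 3: 1.9
Maximum logit = 1.9 at index 3

3


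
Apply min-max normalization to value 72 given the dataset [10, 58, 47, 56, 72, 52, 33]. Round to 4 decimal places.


Min = 10, Max = 72
Range = 72 - 10 = 62
Scaled = (x - min) / (max - min)
= (72 - 10) / 62
= 62 / 62
= 1.0000

1.0000


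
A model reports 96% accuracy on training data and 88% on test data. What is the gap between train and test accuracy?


Gap = train_accuracy - test_accuracy
= 96 - 88
= 8%
This moderate gap may indicate mild overfitting.

8


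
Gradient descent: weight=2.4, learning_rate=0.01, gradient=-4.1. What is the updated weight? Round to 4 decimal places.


w_new = w_old - lr * gradient
= 2.4 - 0.01 * -4.1
= 2.4 - (-0.041)
= 2.4410

2.4410


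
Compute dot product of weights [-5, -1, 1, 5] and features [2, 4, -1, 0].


Element-wise products:
-5 * 2 = -10
-1 * 4 = -4
1 * -1 = -1
5 * 0 = 0
Sum = -10 + -4 + -1 + 0
= -15

-15


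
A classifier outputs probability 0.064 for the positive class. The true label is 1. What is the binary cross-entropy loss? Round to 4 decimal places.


For y=1: Loss = -log(p)
= -log(0.064)
= -(-2.7489)
= 2.7489

2.7489


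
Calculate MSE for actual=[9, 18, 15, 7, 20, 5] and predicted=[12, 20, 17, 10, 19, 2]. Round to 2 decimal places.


Differences: [-3, -2, -2, -3, 1, 3]
Squared errors: [9, 4, 4, 9, 1, 9]
Sum of squared errors = 36
MSE = 36 / 6 = 6.00

6.00


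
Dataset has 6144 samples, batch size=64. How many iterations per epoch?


Iterations per epoch = dataset_size / batch_size
= 6144 / 64
= 96

96


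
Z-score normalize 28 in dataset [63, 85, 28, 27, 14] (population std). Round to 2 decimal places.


Mean = (63 + 85 + 28 + 27 + 14) / 5 = 43.4
Variance = sum((x_i - mean)^2) / n = 697.04
Std = sqrt(697.04) = 26.4015
Z = (x - mean) / std
= (28 - 43.4) / 26.4015
= -15.4 / 26.4015
= -0.58

-0.58


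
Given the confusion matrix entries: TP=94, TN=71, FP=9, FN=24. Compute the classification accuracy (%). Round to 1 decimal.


Accuracy = (TP + TN) / (TP + TN + FP + FN) * 100
= (94 + 71) / (94 + 71 + 9 + 24)
= 165 / 198
= 0.8333
= 83.3%

83.3


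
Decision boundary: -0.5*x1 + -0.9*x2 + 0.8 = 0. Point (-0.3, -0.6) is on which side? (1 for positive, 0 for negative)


Compute -0.5 * -0.3 + -0.9 * -0.6 + 0.8
= 0.15 + 0.54 + 0.8
= 1.49
Since 1.49 >= 0, the point is on the positive side.

1


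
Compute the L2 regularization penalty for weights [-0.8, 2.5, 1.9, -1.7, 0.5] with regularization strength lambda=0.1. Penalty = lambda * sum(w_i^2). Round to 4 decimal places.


Squaring each weight:
(-0.8)^2 = 0.64
2.5^2 = 6.25
1.9^2 = 3.61
(-1.7)^2 = 2.89
0.5^2 = 0.25
Sum of squares = 13.64
Penalty = 0.1 * 13.64 = 1.3640

1.3640


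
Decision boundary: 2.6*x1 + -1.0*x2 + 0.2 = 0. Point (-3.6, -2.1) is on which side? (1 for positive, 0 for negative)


Compute 2.6 * -3.6 + -1.0 * -2.1 + 0.2
= -9.36 + 2.1 + 0.2
= -7.06
Since -7.06 < 0, the point is on the negative side.

0


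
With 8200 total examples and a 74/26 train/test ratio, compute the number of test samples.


Train samples = 8200 * 74% = 6068
Test samples = 8200 - 6068
= 2132

2132


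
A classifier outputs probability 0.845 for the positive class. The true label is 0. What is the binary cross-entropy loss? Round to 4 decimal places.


For y=0: Loss = -log(1-p)
= -log(1 - 0.845)
= -log(0.155)
= -(-1.8643)
= 1.8643

1.8643


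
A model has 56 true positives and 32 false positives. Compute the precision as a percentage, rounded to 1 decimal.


Precision = TP / (TP + FP) * 100
= 56 / (56 + 32)
= 56 / 88
= 0.6364
= 63.6%

63.6


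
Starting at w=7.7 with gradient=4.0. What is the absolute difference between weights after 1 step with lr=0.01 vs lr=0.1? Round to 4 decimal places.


With lr=0.01: w_new = 7.7 - 0.01 * 4.0 = 7.66
With lr=0.1: w_new = 7.7 - 0.1 * 4.0 = 7.3
Absolute difference = |7.66 - 7.3|
= 0.3600

0.3600


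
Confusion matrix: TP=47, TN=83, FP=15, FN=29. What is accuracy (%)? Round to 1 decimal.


Accuracy = (TP + TN) / (TP + TN + FP + FN) * 100
= (47 + 83) / (47 + 83 + 15 + 29)
= 130 / 174
= 0.7471
= 74.7%

74.7


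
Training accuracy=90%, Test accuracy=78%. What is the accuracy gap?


Gap = train_accuracy - test_accuracy
= 90 - 78
= 12%
This gap suggests the model is overfitting.

12


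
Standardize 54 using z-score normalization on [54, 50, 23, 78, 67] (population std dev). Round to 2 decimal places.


Mean = (54 + 50 + 23 + 78 + 67) / 5 = 54.4
Variance = sum((x_i - mean)^2) / n = 344.24
Std = sqrt(344.24) = 18.5537
Z = (x - mean) / std
= (54 - 54.4) / 18.5537
= -0.4 / 18.5537
= -0.02

-0.02


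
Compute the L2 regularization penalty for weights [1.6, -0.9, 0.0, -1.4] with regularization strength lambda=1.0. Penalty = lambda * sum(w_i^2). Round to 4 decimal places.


Squaring each weight:
1.6^2 = 2.56
(-0.9)^2 = 0.81
0.0^2 = 0.0
(-1.4)^2 = 1.96
Sum of squares = 5.33
Penalty = 1.0 * 5.33 = 5.3300

5.3300


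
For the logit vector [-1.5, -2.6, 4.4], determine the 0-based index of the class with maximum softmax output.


Softmax is a monotonic transformation, so it preserves the argmax.
We need to find the index of the maximum logit.
Index 0: -1.5
Index 1: -2.6
Index 2: 4.4
Maximum logit = 4.4 at index 2

2


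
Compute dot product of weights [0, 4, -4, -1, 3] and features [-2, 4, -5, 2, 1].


Element-wise products:
0 * -2 = 0
4 * 4 = 16
-4 * -5 = 20
-1 * 2 = -2
3 * 1 = 3
Sum = 0 + 16 + 20 + -2 + 3
= 37

37


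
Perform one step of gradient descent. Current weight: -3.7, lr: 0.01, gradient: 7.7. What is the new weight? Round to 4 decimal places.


w_new = w_old - lr * gradient
= -3.7 - 0.01 * 7.7
= -3.7 - (0.077)
= -3.7770

-3.7770


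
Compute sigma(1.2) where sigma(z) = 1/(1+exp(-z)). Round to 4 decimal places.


sigmoid(z) = 1 / (1 + exp(-z))
exp(-(1.2)) = exp(-1.2) = 0.3012
1 + 0.3012 = 1.3012
1 / 1.3012 = 0.7685

0.7685


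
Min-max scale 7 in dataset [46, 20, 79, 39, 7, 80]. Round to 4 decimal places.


Min = 7, Max = 80
Range = 80 - 7 = 73
Scaled = (x - min) / (max - min)
= (7 - 7) / 73
= 0 / 73
= 0.0000

0.0000


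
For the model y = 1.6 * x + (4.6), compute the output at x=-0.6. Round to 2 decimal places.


y = 1.6 * -0.6 + (4.6)
= -0.96 + (4.6)
= 3.64

3.64


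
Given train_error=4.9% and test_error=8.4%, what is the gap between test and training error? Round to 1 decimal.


Generalization gap = test_error - train_error
= 8.4 - 4.9
= 3.5%
A moderate gap.

3.5


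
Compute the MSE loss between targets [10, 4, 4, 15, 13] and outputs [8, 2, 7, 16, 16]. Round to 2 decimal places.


Differences: [2, 2, -3, -1, -3]
Squared errors: [4, 4, 9, 1, 9]
Sum of squared errors = 27
MSE = 27 / 5 = 5.40

5.40


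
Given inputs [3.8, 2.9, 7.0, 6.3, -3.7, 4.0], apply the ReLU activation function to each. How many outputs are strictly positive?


ReLU(x) = max(0, x) for each element:
ReLU(3.8) = 3.8
ReLU(2.9) = 2.9
ReLU(7.0) = 7.0
ReLU(6.3) = 6.3
ReLU(-3.7) = 0
ReLU(4.0) = 4.0
Active neurons (>0): 5

5


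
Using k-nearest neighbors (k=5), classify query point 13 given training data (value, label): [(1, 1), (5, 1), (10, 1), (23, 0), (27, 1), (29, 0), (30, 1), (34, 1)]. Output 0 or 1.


Distances from query 13:
Point 10 (class 1): distance = 3
Point 5 (class 1): distance = 8
Point 23 (class 0): distance = 10
Point 1 (class 1): distance = 12
Point 27 (class 1): distance = 14
K=5 nearest neighbors: classes = [1, 1, 0, 1, 1]
Votes for class 1: 4 / 5
Majority vote => class 1

1


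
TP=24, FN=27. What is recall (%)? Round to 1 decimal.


Recall = TP / (TP + FN) * 100
= 24 / (24 + 27)
= 24 / 51
= 0.4706
= 47.1%

47.1


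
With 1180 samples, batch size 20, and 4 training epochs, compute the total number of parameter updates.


Iterations per epoch = 1180 / 20 = 59
Total updates = iterations_per_epoch * epochs
= 59 * 4
= 236

236


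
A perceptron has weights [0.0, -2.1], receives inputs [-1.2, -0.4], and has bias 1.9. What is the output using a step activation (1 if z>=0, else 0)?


z = w . x + b
= 0.0*-1.2 + -2.1*-0.4 + 1.9
= -0.0 + 0.84 + 1.9
= 0.84 + 1.9
= 2.74
Since z = 2.74 >= 0, output = 1

1


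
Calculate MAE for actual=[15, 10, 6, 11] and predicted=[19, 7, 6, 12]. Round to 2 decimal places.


Absolute errors: [4, 3, 0, 1]
Sum of absolute errors = 8
MAE = 8 / 4 = 2.00

2.00


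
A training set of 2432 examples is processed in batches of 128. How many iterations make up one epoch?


Iterations per epoch = dataset_size / batch_size
= 2432 / 128
= 19

19


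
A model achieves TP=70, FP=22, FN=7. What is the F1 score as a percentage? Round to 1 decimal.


Precision = TP / (TP + FP) = 70 / 92 = 0.7609
Recall = TP / (TP + FN) = 70 / 77 = 0.9091
F1 = 2 * P * R / (P + R)
= 2 * 0.7609 * 0.9091 / (0.7609 + 0.9091)
= 1.3834 / 1.67
= 0.8284
As percentage: 82.8%

82.8


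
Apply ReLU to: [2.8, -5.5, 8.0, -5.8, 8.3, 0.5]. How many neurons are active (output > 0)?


ReLU(x) = max(0, x) for each element:
ReLU(2.8) = 2.8
ReLU(-5.5) = 0
ReLU(8.0) = 8.0
ReLU(-5.8) = 0
ReLU(8.3) = 8.3
ReLU(0.5) = 0.5
Active neurons (>0): 4

4


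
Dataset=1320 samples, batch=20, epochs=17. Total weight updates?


Iterations per epoch = 1320 / 20 = 66
Total updates = iterations_per_epoch * epochs
= 66 * 17
= 1122

1122


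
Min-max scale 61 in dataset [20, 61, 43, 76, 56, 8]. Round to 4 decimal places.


Min = 8, Max = 76
Range = 76 - 8 = 68
Scaled = (x - min) / (max - min)
= (61 - 8) / 68
= 53 / 68
= 0.7794

0.7794


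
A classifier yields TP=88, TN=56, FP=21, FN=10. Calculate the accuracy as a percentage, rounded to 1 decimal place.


Accuracy = (TP + TN) / (TP + TN + FP + FN) * 100
= (88 + 56) / (88 + 56 + 21 + 10)
= 144 / 175
= 0.8229
= 82.3%

82.3


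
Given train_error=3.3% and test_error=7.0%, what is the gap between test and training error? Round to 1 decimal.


Generalization gap = test_error - train_error
= 7.0 - 3.3
= 3.7%
A moderate gap.

3.7


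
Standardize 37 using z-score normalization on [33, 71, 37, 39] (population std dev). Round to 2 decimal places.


Mean = (33 + 71 + 37 + 39) / 4 = 45.0
Variance = sum((x_i - mean)^2) / n = 230.0
Std = sqrt(230.0) = 15.1658
Z = (x - mean) / std
= (37 - 45.0) / 15.1658
= -8.0 / 15.1658
= -0.53

-0.53


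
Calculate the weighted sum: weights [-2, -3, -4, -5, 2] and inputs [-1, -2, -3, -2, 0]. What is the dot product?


Element-wise products:
-2 * -1 = 2
-3 * -2 = 6
-4 * -3 = 12
-5 * -2 = 10
2 * 0 = 0
Sum = 2 + 6 + 12 + 10 + 0
= 30

30


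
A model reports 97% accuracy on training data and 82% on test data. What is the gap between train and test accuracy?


Gap = train_accuracy - test_accuracy
= 97 - 82
= 15%
This gap suggests the model is overfitting.

15


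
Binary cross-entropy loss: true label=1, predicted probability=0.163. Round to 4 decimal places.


For y=1: Loss = -log(p)
= -log(0.163)
= -(-1.814)
= 1.8140

1.8140


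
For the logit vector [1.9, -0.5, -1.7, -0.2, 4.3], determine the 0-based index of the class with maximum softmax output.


Softmax is a monotonic transformation, so it preserves the argmax.
We need to find the index of the maximum logit.
Index 0: 1.9
Index 1: -0.5
Index 2: -1.7
Index 3: -0.2
Index 4: 4.3
Maximum logit = 4.3 at index 4

4


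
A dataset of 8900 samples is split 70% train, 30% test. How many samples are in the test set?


Train samples = 8900 * 70% = 6230
Test samples = 8900 - 6230
= 2670

2670


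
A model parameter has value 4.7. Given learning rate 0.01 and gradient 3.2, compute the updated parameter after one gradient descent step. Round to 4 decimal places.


w_new = w_old - lr * gradient
= 4.7 - 0.01 * 3.2
= 4.7 - (0.032)
= 4.6680

4.6680


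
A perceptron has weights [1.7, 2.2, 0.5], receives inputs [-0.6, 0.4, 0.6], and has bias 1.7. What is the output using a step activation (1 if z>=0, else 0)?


z = w . x + b
= 1.7*-0.6 + 2.2*0.4 + 0.5*0.6 + 1.7
= -1.02 + 0.88 + 0.3 + 1.7
= 0.16 + 1.7
= 1.86
Since z = 1.86 >= 0, output = 1

1


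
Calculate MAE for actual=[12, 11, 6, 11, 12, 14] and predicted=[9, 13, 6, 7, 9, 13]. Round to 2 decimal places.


Absolute errors: [3, 2, 0, 4, 3, 1]
Sum of absolute errors = 13
MAE = 13 / 6 = 2.17

2.17


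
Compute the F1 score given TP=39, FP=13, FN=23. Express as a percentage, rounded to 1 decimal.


Precision = TP / (TP + FP) = 39 / 52 = 0.75
Recall = TP / (TP + FN) = 39 / 62 = 0.629
F1 = 2 * P * R / (P + R)
= 2 * 0.75 * 0.629 / (0.75 + 0.629)
= 0.9435 / 1.379
= 0.6842
As percentage: 68.4%

68.4


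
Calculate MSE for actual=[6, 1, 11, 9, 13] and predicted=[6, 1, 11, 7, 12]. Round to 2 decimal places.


Differences: [0, 0, 0, 2, 1]
Squared errors: [0, 0, 0, 4, 1]
Sum of squared errors = 5
MSE = 5 / 5 = 1.00

1.00


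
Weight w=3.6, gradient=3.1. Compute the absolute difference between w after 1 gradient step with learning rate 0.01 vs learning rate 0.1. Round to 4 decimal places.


With lr=0.01: w_new = 3.6 - 0.01 * 3.1 = 3.569
With lr=0.1: w_new = 3.6 - 0.1 * 3.1 = 3.29
Absolute difference = |3.569 - 3.29|
= 0.2790

0.2790


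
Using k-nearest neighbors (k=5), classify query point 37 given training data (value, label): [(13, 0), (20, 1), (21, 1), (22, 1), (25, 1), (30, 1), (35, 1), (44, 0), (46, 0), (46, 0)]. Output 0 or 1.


Distances from query 37:
Point 35 (class 1): distance = 2
Point 44 (class 0): distance = 7
Point 30 (class 1): distance = 7
Point 46 (class 0): distance = 9
Point 46 (class 0): distance = 9
K=5 nearest neighbors: classes = [1, 0, 1, 0, 0]
Votes for class 1: 2 / 5
Majority vote => class 0

0


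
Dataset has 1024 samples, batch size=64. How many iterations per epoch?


Iterations per epoch = dataset_size / batch_size
= 1024 / 64
= 16

16


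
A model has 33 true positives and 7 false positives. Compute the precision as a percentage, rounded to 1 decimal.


Precision = TP / (TP + FP) * 100
= 33 / (33 + 7)
= 33 / 40
= 0.825
= 82.5%

82.5


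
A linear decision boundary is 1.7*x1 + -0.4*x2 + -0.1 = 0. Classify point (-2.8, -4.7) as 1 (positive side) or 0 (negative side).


Compute 1.7 * -2.8 + -0.4 * -4.7 + -0.1
= -4.76 + 1.88 + -0.1
= -2.98
Since -2.98 < 0, the point is on the negative side.

0


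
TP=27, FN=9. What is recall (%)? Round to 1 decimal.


Recall = TP / (TP + FN) * 100
= 27 / (27 + 9)
= 27 / 36
= 0.75
= 75.0%

75.0


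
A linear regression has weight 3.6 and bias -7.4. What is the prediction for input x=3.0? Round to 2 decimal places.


y = 3.6 * 3.0 + (-7.4)
= 10.8 + (-7.4)
= 3.40

3.40


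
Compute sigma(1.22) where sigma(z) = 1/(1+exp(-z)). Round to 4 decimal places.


sigmoid(z) = 1 / (1 + exp(-z))
exp(-(1.22)) = exp(-1.22) = 0.2952
1 + 0.2952 = 1.2952
1 / 1.2952 = 0.7721

0.7721


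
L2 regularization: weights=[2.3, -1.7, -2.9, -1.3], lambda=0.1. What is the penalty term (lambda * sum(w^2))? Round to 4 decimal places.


Squaring each weight:
2.3^2 = 5.29
(-1.7)^2 = 2.89
(-2.9)^2 = 8.41
(-1.3)^2 = 1.69
Sum of squares = 18.28
Penalty = 0.1 * 18.28 = 1.8280

1.8280


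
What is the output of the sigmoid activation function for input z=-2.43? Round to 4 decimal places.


sigmoid(z) = 1 / (1 + exp(-z))
exp(-(-2.43)) = exp(2.43) = 11.3589
1 + 11.3589 = 12.3589
1 / 12.3589 = 0.0809

0.0809


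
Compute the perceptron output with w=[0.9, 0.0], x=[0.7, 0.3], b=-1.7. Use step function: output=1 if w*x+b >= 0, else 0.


z = w . x + b
= 0.9*0.7 + 0.0*0.3 + -1.7
= 0.63 + 0.0 + -1.7
= 0.63 + -1.7
= -1.07
Since z = -1.07 < 0, output = 0

0


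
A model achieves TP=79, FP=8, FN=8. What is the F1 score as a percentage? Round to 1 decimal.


Precision = TP / (TP + FP) = 79 / 87 = 0.908
Recall = TP / (TP + FN) = 79 / 87 = 0.908
F1 = 2 * P * R / (P + R)
= 2 * 0.908 * 0.908 / (0.908 + 0.908)
= 1.6491 / 1.8161
= 0.908
As percentage: 90.8%

90.8


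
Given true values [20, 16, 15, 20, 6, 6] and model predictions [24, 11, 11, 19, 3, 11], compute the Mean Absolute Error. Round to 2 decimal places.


Absolute errors: [4, 5, 4, 1, 3, 5]
Sum of absolute errors = 22
MAE = 22 / 6 = 3.67

3.67


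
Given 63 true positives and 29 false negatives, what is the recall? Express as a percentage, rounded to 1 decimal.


Recall = TP / (TP + FN) * 100
= 63 / (63 + 29)
= 63 / 92
= 0.6848
= 68.5%

68.5


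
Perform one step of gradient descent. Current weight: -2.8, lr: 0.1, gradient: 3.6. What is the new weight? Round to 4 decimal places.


w_new = w_old - lr * gradient
= -2.8 - 0.1 * 3.6
= -2.8 - (0.36)
= -3.1600

-3.1600


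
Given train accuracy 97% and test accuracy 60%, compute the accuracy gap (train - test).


Gap = train_accuracy - test_accuracy
= 97 - 60
= 37%
This large gap strongly indicates overfitting.

37


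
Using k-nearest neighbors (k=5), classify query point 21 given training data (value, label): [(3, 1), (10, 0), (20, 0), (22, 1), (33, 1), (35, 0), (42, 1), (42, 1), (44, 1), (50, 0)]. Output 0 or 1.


Distances from query 21:
Point 20 (class 0): distance = 1
Point 22 (class 1): distance = 1
Point 10 (class 0): distance = 11
Point 33 (class 1): distance = 12
Point 35 (class 0): distance = 14
K=5 nearest neighbors: classes = [0, 1, 0, 1, 0]
Votes for class 1: 2 / 5
Majority vote => class 0

0


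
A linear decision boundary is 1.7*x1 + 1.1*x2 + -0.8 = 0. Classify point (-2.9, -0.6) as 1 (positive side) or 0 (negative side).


Compute 1.7 * -2.9 + 1.1 * -0.6 + -0.8
= -4.93 + -0.66 + -0.8
= -6.39
Since -6.39 < 0, the point is on the negative side.

0


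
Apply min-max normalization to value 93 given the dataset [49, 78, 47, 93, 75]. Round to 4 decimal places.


Min = 47, Max = 93
Range = 93 - 47 = 46
Scaled = (x - min) / (max - min)
= (93 - 47) / 46
= 46 / 46
= 1.0000

1.0000


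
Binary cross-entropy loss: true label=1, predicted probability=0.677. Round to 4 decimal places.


For y=1: Loss = -log(p)
= -log(0.677)
= -(-0.3901)
= 0.3901

0.3901


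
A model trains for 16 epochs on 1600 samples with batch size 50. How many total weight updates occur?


Iterations per epoch = 1600 / 50 = 32
Total updates = iterations_per_epoch * epochs
= 32 * 16
= 512

512


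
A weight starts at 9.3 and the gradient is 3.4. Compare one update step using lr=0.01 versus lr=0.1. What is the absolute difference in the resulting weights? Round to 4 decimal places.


With lr=0.01: w_new = 9.3 - 0.01 * 3.4 = 9.266
With lr=0.1: w_new = 9.3 - 0.1 * 3.4 = 8.96
Absolute difference = |9.266 - 8.96|
= 0.3060

0.3060


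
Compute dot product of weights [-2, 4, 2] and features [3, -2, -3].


Element-wise products:
-2 * 3 = -6
4 * -2 = -8
2 * -3 = -6
Sum = -6 + -8 + -6
= -20

-20


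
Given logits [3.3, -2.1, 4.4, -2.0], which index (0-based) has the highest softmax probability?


Softmax is a monotonic transformation, so it preserves the argmax.
We need to find the index of the maximum logit.
Index 0: 3.3
Index 1: -2.1
Index 2: 4.4
Index 3: -2.0
Maximum logit = 4.4 at index 2

2


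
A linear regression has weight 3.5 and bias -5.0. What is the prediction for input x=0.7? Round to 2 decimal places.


y = 3.5 * 0.7 + (-5.0)
= 2.45 + (-5.0)
= -2.55

-2.55


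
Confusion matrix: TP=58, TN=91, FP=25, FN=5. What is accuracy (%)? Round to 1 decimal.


Accuracy = (TP + TN) / (TP + TN + FP + FN) * 100
= (58 + 91) / (58 + 91 + 25 + 5)
= 149 / 179
= 0.8324
= 83.2%

83.2
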